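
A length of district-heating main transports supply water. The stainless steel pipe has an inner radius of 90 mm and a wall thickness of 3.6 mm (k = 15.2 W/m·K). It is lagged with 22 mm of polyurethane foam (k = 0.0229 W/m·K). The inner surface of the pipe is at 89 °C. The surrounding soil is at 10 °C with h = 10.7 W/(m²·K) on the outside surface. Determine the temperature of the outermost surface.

T ≈ 16.4 °C

Radial resistances (cylindrical: R_cond = ln(r_o/r_i)/(2πkL), R_conv = 1/(h·2πrL)):
R_stainless steel pipe wall = ln(93.6/90)/(2π×15.2×1) = 4.107×10^-4 K/W
R_polyurethane foam = ln(115.6/93.6)/(2π×0.0229×1) = 1.467 K/W
R_outer film = 1/(h_o·2πr_oL) = 1/(10.7×2π×0.1156×1) = 0.1287 K/W
R_total = 1.596 K/W
Q = ΔT/R_total = 79/1.596
Q = 49.5 W/m
T_interface = T_inner − Q·ΣR(inner→interface) = 89 − 49.5×1.468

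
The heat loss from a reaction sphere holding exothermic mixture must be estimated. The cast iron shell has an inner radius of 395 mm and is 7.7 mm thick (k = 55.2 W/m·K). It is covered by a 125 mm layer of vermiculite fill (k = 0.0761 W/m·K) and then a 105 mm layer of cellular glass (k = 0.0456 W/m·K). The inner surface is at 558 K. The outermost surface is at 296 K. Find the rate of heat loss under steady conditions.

Spherical conduction: R = (1/r_in − 1/r_out)/(4πk) per layer; series-sum.
R_cast iron shell = (1/0.395 − 1/0.4027)/(4π×55.2) = 6.979×10^-5 K/W
R_vermiculite fill = (1/0.4027 − 1/0.5277)/(4π×0.0761) = 0.6151 K/W
R_cellular glass = (1/0.5277 − 1/0.6327)/(4π×0.0456) = 0.5488 K/W
R_total = 1.164 K/W
Q = ΔT/R_total = 262/1.164

Q ≈ 225 W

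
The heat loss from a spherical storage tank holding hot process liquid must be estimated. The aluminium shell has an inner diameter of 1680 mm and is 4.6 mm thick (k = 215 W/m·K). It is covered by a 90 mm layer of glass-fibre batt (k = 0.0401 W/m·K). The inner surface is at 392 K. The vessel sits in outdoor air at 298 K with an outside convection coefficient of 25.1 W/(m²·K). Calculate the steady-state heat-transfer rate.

Each spherical layer contributes R = (1/r_i − 1/r_o)/(4πk):
R_aluminium shell = (1/0.84 − 1/0.8446)/(4π×215) = 2.4×10^-6 K/W
R_glass-fibre batt = (1/0.8446 − 1/0.9346)/(4π×0.0401) = 0.2263 K/W
R_outer film = 1/(h·4πr_o²) = 1/(25.1×4π×0.9346²) = 0.00363 K/W
R_total = 0.2299 K/W
Q = ΔT/R_total = 94/0.2299

Q ≈ 409 W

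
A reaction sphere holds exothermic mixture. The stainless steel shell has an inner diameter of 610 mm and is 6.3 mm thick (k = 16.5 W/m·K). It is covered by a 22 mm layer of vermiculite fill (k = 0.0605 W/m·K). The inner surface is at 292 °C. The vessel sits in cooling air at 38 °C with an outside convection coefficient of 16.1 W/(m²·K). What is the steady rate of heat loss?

Q ≈ 785 W

For a spherical shell R = (1/r₁ − 1/r₂)/(4πk); film R = 1/(h·4πr²). In series:
R_stainless steel shell = (1/0.305 − 1/0.3113)/(4π×16.5) = 3.2×10^-4 K/W
R_vermiculite fill = (1/0.3113 − 1/0.3333)/(4π×0.0605) = 0.2789 K/W
R_outer film = 1/(h·4πr_o²) = 1/(16.1×4π×0.3333²) = 0.04449 K/W
R_total = 0.3237 K/W
Q = ΔT/R_total = 254/0.3237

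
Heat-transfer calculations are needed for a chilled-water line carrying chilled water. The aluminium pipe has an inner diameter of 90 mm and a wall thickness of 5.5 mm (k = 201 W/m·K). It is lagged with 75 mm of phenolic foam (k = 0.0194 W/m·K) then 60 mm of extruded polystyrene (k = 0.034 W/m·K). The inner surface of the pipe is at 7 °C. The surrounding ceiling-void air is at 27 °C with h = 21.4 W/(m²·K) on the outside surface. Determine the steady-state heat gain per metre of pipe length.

q′ ≈ 2.14 W/m

Per-layer cylindrical resistances, series-summed:
R_aluminium pipe wall = ln(50.5/45)/(2π×201×1) = 9.13×10^-5 K/W
R_phenolic foam = ln(125.5/50.5)/(2π×0.0194×1) = 7.468 K/W
R_extruded polystyrene = ln(185.5/125.5)/(2π×0.034×1) = 1.829 K/W
R_outer film = 1/(h_o·2πr_oL) = 1/(21.4×2π×0.1855×1) = 0.04009 K/W
R_total = 9.338 K/W
Q = ΔT/R_total = 20/9.338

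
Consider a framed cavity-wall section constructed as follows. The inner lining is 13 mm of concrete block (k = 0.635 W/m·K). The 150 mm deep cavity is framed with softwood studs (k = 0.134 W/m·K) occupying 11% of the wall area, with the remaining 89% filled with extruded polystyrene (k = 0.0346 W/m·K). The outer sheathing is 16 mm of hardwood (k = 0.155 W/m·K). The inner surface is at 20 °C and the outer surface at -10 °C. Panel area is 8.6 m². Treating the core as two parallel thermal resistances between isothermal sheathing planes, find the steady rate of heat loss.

Sheathing layers in series; stud and cavity paths in parallel between them.
R_inner = 0.013/(0.635×8.6) = 0.002381 K/W
R_stud  = 0.15/(0.134×0.11×8.6) = 1.183 K/W
R_cav   = 0.15/(0.0346×0.89×8.6) = 0.5664 K/W
1/R_core = 1/R_stud + 1/R_cav → R_core = 0.3831 K/W
R_outer = 0.016/(0.155×8.6) = 0.012 K/W
R_total = 0.3974 K/W
Q = ΔT/R_total = 30/0.3974

Q ≈ 75.5 W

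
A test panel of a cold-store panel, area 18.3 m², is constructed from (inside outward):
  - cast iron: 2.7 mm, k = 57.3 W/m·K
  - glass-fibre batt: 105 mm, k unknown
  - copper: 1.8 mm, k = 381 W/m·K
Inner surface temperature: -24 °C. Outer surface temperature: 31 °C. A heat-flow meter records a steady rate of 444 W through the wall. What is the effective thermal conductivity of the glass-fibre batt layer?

Using the resistance-network approach (series):
R_cast iron = L/(kA) = 0.0027/(57.3×18.3) = 2.575×10^-6 K/W
R_copper = L/(kA) = 0.0018/(381×18.3) = 2.582×10^-7 K/W
Sum of known resistances R_other = 2.833×10^-6 K/W
Total R = ΔT/Q = 55/444 = 0.1239 K/W
R_glass-fibre batt = R_total − R_other = 0.1239 K/W
k = L/(R·A) = 0.105/(0.1239×18.3)

k ≈ 0.0463 W/(m·K)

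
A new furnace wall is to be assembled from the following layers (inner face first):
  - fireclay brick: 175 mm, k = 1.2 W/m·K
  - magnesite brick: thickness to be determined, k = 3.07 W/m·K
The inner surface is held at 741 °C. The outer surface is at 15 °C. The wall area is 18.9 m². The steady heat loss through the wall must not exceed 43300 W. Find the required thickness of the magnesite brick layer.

L ≈ 525 mm

Model the wall as resistances in series:
R_fireclay brick = L/(kA) = 0.175/(1.2×18.9) = 0.007716 K/W
Sum of the known resistances R_other = 0.007716 K/W
Required total resistance R_tot = ΔT/Q_allow = 726/43300 = 0.01677 K/W
R_magnesite brick = R_tot − R_other = 0.009051 K/W
L = R·k·A = 0.009051×3.07×18.9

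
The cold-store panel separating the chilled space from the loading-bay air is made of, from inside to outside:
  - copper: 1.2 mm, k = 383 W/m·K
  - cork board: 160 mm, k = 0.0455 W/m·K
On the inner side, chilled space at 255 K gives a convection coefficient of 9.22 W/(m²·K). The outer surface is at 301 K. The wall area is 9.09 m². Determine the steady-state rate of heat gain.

Q ≈ 115 W

Model the wall as resistances in series:
R_inner film = 1/(h_i·A) = 1/(9.22×9.09) = 0.01193 K/W
R_copper = L/(kA) = 0.0012/(383×9.09) = 3.447×10^-7 K/W
R_cork board = L/(kA) = 0.16/(0.0455×9.09) = 0.3869 K/W
R_total = 0.3988 K/W
Q = ΔT / R_total = 46 / 0.3988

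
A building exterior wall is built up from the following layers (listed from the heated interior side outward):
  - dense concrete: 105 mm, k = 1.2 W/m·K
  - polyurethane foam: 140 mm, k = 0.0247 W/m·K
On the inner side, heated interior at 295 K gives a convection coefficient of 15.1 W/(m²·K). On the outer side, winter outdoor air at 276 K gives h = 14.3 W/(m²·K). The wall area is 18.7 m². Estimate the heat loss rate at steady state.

Q ≈ 60.3 W

Using the resistance-network approach (series):
R_inner film = 1/(h_i·A) = 1/(15.1×18.7) = 0.003541 K/W
R_dense concrete = L/(kA) = 0.105/(1.2×18.7) = 0.004679 K/W
R_polyurethane foam = L/(kA) = 0.14/(0.0247×18.7) = 0.3031 K/W
R_outer film = 1/(h_o·A) = 1/(14.3×18.7) = 0.00374 K/W
R_total = 0.3151 K/W
Q = ΔT / R_total = 19 / 0.3151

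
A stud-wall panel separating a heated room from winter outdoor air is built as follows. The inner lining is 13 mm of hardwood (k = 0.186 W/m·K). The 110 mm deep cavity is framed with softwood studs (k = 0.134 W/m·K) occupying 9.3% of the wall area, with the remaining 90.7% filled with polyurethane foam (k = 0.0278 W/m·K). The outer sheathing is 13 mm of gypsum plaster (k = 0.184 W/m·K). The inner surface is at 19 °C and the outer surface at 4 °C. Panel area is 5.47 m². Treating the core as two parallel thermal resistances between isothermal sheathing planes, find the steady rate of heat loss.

Sheathing layers in series; stud and cavity paths in parallel between them.
R_inner = 0.013/(0.186×5.47) = 0.01278 K/W
R_stud  = 0.11/(0.134×0.093×5.47) = 1.614 K/W
R_cav   = 0.11/(0.0278×0.907×5.47) = 0.7975 K/W
1/R_core = 1/R_stud + 1/R_cav → R_core = 0.5337 K/W
R_outer = 0.013/(0.184×5.47) = 0.01292 K/W
R_total = 0.5594 K/W
Q = ΔT/R_total = 15/0.5594

Q ≈ 26.8 W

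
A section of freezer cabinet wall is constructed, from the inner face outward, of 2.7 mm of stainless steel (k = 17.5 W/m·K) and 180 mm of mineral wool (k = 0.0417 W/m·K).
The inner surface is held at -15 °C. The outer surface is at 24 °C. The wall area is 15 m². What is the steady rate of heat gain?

Q ≈ 136 W

Thermal resistances in series:
R_stainless steel = L/(kA) = 0.0027/(17.5×15) = 1.029×10^-5 K/W
R_mineral wool = L/(kA) = 0.18/(0.0417×15) = 0.2878 K/W
R_total = 0.2878 K/W
Q = ΔT / R_total = 39 / 0.2878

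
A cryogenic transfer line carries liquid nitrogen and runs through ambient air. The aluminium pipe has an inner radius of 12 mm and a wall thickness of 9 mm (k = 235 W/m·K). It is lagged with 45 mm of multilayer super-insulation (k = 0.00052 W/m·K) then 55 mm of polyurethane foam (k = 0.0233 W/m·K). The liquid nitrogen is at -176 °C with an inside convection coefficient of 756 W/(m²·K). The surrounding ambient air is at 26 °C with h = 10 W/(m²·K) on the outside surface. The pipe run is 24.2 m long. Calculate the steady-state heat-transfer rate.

Radial resistances (cylindrical: R_cond = ln(r_o/r_i)/(2πkL), R_conv = 1/(h·2πrL)):
R_inner film = 1/(h_i·2πr₁L) = 1/(756×2π×0.012×24.2) = 7.249×10^-4 K/W
R_aluminium pipe wall = ln(21/12)/(2π×235×24.2) = 1.566×10^-5 K/W
R_multilayer super-insulation = ln(66/21)/(2π×0.00052×24.2) = 14.48 K/W
R_polyurethane foam = ln(121/66)/(2π×0.0233×24.2) = 0.1711 K/W
R_outer film = 1/(h_o·2πr_oL) = 1/(10×2π×0.121×24.2) = 0.005435 K/W
R_total = 14.66 K/W
Q = ΔT/R_total = 202/14.66

Q ≈ 13.8 W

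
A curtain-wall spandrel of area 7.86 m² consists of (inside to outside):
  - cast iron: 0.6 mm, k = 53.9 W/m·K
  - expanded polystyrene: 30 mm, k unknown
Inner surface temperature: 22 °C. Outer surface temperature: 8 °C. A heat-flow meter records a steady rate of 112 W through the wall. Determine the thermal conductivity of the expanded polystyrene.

k ≈ 0.0305 W/(m·K)

Thermal resistances in series:
R_cast iron = L/(kA) = 0.0006/(53.9×7.86) = 1.416×10^-6 K/W
Sum of known resistances R_other = 1.416×10^-6 K/W
Total R = ΔT/Q = 14/112 = 0.125 K/W
R_expanded polystyrene = R_total − R_other = 0.125 K/W
k = L/(R·A) = 0.03/(0.125×7.86)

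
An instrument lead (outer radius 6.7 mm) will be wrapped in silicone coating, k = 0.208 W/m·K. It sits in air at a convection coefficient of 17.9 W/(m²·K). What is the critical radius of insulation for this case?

r_cr ≈ 11.6 mm

For a cylinder r_cr = k/h = 0.208/17.9
r_cr = 11.6 mm; since the bare radius (6.7 mm) is below r_cr, adding a thin layer of insulation will *increase* heat loss.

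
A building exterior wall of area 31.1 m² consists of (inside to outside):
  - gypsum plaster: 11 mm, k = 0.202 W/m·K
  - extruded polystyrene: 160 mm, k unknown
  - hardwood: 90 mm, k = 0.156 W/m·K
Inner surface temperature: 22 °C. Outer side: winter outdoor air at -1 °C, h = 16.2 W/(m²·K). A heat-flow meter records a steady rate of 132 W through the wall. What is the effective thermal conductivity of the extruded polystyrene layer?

Using the resistance-network approach (series):
R_gypsum plaster = L/(kA) = 0.011/(0.202×31.1) = 0.001751 K/W
R_hardwood = L/(kA) = 0.09/(0.156×31.1) = 0.01855 K/W
R_outer film = 1/(h_o·A) = 1/(16.2×31.1) = 0.001985 K/W
Sum of known resistances R_other = 0.02229 K/W
Total R = ΔT/Q = 23/132 = 0.1742 K/W
R_extruded polystyrene = R_total − R_other = 0.152 K/W
k = L/(R·A) = 0.16/(0.152×31.1)

k ≈ 0.0339 W/(m·K)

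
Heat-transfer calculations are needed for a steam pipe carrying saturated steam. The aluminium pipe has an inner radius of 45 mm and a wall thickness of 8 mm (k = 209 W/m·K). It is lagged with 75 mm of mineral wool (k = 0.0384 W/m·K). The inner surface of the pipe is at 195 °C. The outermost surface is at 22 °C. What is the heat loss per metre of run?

Radial resistances (cylindrical: R_cond = ln(r_o/r_i)/(2πkL), R_conv = 1/(h·2πrL)):
R_aluminium pipe wall = ln(53/45)/(2π×209×1) = 1.246×10^-4 K/W
R_mineral wool = ln(128/53)/(2π×0.0384×1) = 3.655 K/W
R_total = 3.655 K/W
Q = ΔT/R_total = 173/3.655

q′ ≈ 47.3 W/m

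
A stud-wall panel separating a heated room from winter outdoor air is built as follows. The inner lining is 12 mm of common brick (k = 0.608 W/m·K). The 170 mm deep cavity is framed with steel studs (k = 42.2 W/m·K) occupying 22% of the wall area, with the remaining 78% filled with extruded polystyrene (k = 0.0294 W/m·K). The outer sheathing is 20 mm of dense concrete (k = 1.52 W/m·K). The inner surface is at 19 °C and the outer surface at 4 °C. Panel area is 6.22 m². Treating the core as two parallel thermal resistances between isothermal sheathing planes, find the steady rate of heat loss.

Sheathing layers in series; stud and cavity paths in parallel between them.
R_inner = 0.012/(0.608×6.22) = 0.003173 K/W
R_stud  = 0.17/(42.2×0.22×6.22) = 0.002944 K/W
R_cav   = 0.17/(0.0294×0.78×6.22) = 1.192 K/W
1/R_core = 1/R_stud + 1/R_cav → R_core = 0.002937 K/W
R_outer = 0.02/(1.52×6.22) = 0.002115 K/W
R_total = 0.008225 K/W
Q = ΔT/R_total = 15/0.008225

Q ≈ 1820 W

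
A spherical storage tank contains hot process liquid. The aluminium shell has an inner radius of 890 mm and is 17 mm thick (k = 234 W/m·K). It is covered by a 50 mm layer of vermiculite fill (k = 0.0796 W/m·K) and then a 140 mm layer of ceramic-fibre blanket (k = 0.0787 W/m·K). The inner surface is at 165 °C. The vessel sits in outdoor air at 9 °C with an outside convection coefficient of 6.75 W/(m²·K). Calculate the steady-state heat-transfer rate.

Q ≈ 771 W

Radial (spherical) resistances in series:
R_aluminium shell = (1/0.89 − 1/0.907)/(4π×234) = 7.162×10^-6 K/W
R_vermiculite fill = (1/0.907 − 1/0.957)/(4π×0.0796) = 0.05759 K/W
R_ceramic-fibre blanket = (1/0.957 − 1/1.097)/(4π×0.0787) = 0.1348 K/W
R_outer film = 1/(h·4πr_o²) = 1/(6.75×4π×1.097²) = 0.009797 K/W
R_total = 0.2022 K/W
Q = ΔT/R_total = 156/0.2022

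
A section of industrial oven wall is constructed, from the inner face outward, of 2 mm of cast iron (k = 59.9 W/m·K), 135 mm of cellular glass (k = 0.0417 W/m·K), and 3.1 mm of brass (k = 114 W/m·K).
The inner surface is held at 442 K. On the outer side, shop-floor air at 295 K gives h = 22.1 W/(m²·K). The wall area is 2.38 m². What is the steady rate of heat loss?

Q ≈ 107 W

Model the wall as resistances in series:
R_cast iron = L/(kA) = 0.002/(59.9×2.38) = 1.403×10^-5 K/W
R_cellular glass = L/(kA) = 0.135/(0.0417×2.38) = 1.36 K/W
R_brass = L/(kA) = 0.0031/(114×2.38) = 1.143×10^-5 K/W
R_outer film = 1/(h_o·A) = 1/(22.1×2.38) = 0.01901 K/W
R_total = 1.379 K/W
Q = ΔT / R_total = 147 / 1.379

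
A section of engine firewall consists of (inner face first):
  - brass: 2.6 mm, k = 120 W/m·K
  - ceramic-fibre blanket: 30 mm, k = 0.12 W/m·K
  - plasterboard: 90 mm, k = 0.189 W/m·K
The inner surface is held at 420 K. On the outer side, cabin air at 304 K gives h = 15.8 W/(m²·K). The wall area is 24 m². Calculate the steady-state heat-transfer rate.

Using the resistance-network approach (series):
R_brass = L/(kA) = 0.0026/(120×24) = 9.028×10^-7 K/W
R_ceramic-fibre blanket = L/(kA) = 0.03/(0.12×24) = 0.01042 K/W
R_plasterboard = L/(kA) = 0.09/(0.189×24) = 0.01984 K/W
R_outer film = 1/(h_o·A) = 1/(15.8×24) = 0.002637 K/W
R_total = 0.0329 K/W
Q = ΔT / R_total = 116 / 0.0329

Q ≈ 3530 W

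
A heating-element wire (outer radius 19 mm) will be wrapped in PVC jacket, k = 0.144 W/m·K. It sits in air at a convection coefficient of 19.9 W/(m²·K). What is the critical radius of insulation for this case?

For a cylinder r_cr = k/h = 0.144/19.9
r_cr = 7.24 mm; since the bare radius (19 mm) is above r_cr, any added insulation will reduce heat loss.

r_cr ≈ 7.24 mm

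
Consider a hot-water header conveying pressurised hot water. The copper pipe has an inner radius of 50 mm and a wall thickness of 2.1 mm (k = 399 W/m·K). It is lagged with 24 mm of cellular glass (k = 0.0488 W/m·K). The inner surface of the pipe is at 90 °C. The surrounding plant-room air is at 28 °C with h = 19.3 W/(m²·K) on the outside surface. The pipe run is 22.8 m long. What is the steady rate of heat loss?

Q ≈ 1050 W

Cylindrical conduction, so R = ln(r₂/r₁)/(2πkL) per layer, in series:
R_copper pipe wall = ln(52.1/50)/(2π×399×22.8) = 7.198×10^-7 K/W
R_cellular glass = ln(76.1/52.1)/(2π×0.0488×22.8) = 0.0542 K/W
R_outer film = 1/(h_o·2πr_oL) = 1/(19.3×2π×0.0761×22.8) = 0.004753 K/W
R_total = 0.05895 K/W
Q = ΔT/R_total = 62/0.05895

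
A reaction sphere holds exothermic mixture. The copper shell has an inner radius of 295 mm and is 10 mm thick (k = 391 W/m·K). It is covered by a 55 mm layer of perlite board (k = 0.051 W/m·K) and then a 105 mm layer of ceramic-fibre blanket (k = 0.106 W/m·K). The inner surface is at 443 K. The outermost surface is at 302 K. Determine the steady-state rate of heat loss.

Q ≈ 113 W

For a spherical shell R = (1/r₁ − 1/r₂)/(4πk); film R = 1/(h·4πr²). In series:
R_copper shell = (1/0.295 − 1/0.305)/(4π×391) = 2.262×10^-5 K/W
R_perlite board = (1/0.305 − 1/0.36)/(4π×0.051) = 0.7816 K/W
R_ceramic-fibre blanket = (1/0.36 − 1/0.465)/(4π×0.106) = 0.4709 K/W
R_total = 1.253 K/W
Q = ΔT/R_total = 141/1.253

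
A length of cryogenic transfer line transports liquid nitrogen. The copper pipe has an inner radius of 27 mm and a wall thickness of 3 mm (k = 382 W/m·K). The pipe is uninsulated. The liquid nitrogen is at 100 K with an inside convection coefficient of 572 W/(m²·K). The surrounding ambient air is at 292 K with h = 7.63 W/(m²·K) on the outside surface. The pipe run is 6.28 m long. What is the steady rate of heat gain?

Per-layer cylindrical resistances, series-summed:
R_inner film = 1/(h_i·2πr₁L) = 1/(572×2π×0.027×6.28) = 0.001641 K/W
R_copper pipe wall = ln(30/27)/(2π×382×6.28) = 6.99×10^-6 K/W
R_outer film = 1/(h_o·2πr_oL) = 1/(7.63×2π×0.03×6.28) = 0.1107 K/W
R_total = 0.1124 K/W
Q = ΔT/R_total = 192/0.1124

Q ≈ 1710 W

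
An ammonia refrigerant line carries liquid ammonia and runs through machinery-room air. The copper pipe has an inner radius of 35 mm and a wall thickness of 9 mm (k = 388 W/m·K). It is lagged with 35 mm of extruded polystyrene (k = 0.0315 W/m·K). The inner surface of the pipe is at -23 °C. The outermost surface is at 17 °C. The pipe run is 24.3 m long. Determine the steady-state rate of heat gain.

Q ≈ 329 W

Cylindrical conduction, so R = ln(r₂/r₁)/(2πkL) per layer, in series:
R_copper pipe wall = ln(44/35)/(2π×388×24.3) = 3.863×10^-6 K/W
R_extruded polystyrene = ln(79/44)/(2π×0.0315×24.3) = 0.1217 K/W
R_total = 0.1217 K/W
Q = ΔT/R_total = 40/0.1217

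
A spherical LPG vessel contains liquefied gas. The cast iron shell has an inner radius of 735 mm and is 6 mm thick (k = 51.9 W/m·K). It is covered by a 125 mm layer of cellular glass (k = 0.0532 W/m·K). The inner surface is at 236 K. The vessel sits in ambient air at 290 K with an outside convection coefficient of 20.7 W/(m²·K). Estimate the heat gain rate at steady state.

Spherical conduction: R = (1/r_in − 1/r_out)/(4πk) per layer; series-sum.
R_cast iron shell = (1/0.735 − 1/0.741)/(4π×51.9) = 1.689×10^-5 K/W
R_cellular glass = (1/0.741 − 1/0.866)/(4π×0.0532) = 0.2914 K/W
R_outer film = 1/(h·4πr_o²) = 1/(20.7×4π×0.866²) = 0.005126 K/W
R_total = 0.2965 K/W
Q = ΔT/R_total = 54/0.2965

Q ≈ 182 W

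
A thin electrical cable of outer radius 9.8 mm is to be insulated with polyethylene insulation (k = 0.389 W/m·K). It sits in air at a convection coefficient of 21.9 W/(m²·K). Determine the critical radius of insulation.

For a cylinder r_cr = k/h = 0.389/21.9
r_cr = 17.8 mm; since the bare radius (9.8 mm) is below r_cr, adding a thin layer of insulation will *increase* heat loss.

r_cr ≈ 17.8 mm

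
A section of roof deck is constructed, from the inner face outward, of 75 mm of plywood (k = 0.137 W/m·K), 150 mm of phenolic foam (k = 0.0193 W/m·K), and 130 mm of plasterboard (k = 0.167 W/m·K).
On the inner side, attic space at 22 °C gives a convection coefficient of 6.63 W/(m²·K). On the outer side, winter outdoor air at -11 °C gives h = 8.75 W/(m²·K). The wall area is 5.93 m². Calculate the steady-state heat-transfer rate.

Thermal resistances in series:
R_inner film = 1/(h_i·A) = 1/(6.63×5.93) = 0.02544 K/W
R_plywood = L/(kA) = 0.075/(0.137×5.93) = 0.09232 K/W
R_phenolic foam = L/(kA) = 0.15/(0.0193×5.93) = 1.311 K/W
R_plasterboard = L/(kA) = 0.13/(0.167×5.93) = 0.1313 K/W
R_outer film = 1/(h_o·A) = 1/(8.75×5.93) = 0.01927 K/W
R_total = 1.579 K/W
Q = ΔT / R_total = 33 / 1.579

Q ≈ 20.9 W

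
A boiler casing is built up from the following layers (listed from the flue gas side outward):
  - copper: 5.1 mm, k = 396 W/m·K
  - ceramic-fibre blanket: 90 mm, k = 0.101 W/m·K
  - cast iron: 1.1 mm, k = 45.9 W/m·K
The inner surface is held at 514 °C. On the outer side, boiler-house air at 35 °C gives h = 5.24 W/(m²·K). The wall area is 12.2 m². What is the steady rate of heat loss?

Q ≈ 5400 W

Thermal resistances in series:
R_copper = L/(kA) = 0.0051/(396×12.2) = 1.056×10^-6 K/W
R_ceramic-fibre blanket = L/(kA) = 0.09/(0.101×12.2) = 0.07304 K/W
R_cast iron = L/(kA) = 0.0011/(45.9×12.2) = 1.964×10^-6 K/W
R_outer film = 1/(h_o·A) = 1/(5.24×12.2) = 0.01564 K/W
R_total = 0.08869 K/W
Q = ΔT / R_total = 479 / 0.08869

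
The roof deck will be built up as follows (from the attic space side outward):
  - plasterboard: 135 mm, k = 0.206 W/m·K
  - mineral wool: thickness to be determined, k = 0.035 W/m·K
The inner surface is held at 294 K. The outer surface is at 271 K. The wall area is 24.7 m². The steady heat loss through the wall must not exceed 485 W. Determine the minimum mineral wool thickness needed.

L ≈ 18.1 mm

Using the resistance-network approach (series):
R_plasterboard = L/(kA) = 0.135/(0.206×24.7) = 0.02653 K/W
Sum of the known resistances R_other = 0.02653 K/W
Required total resistance R_tot = ΔT/Q_allow = 23/485 = 0.04742 K/W
R_mineral wool = R_tot − R_other = 0.02089 K/W
L = R·k·A = 0.02089×0.035×24.7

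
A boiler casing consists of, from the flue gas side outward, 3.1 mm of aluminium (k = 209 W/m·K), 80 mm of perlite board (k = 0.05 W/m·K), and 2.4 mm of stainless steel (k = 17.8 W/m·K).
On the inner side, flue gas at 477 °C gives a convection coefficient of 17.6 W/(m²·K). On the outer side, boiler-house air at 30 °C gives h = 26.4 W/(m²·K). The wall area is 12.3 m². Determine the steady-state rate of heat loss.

Q ≈ 3240 W

Treating each layer as a thermal resistance in series:
R_inner film = 1/(h_i·A) = 1/(17.6×12.3) = 0.004619 K/W
R_aluminium = L/(kA) = 0.0031/(209×12.3) = 1.206×10^-6 K/W
R_perlite board = L/(kA) = 0.08/(0.05×12.3) = 0.1301 K/W
R_stainless steel = L/(kA) = 0.0024/(17.8×12.3) = 1.096×10^-5 K/W
R_outer film = 1/(h_o·A) = 1/(26.4×12.3) = 0.00308 K/W
R_total = 0.1378 K/W
Q = ΔT / R_total = 447 / 0.1378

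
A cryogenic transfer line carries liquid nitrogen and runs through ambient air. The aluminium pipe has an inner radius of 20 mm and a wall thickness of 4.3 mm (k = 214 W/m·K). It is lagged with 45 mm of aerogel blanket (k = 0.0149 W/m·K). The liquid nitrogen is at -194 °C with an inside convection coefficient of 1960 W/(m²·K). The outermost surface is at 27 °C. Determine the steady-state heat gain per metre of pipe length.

q′ ≈ 19.7 W/m

Cylindrical conduction, so R = ln(r₂/r₁)/(2πkL) per layer, in series:
R_inner film = 1/(h_i·2πr₁L) = 1/(1960×2π×0.02×1) = 0.00406 K/W
R_aluminium pipe wall = ln(24.3/20)/(2π×214×1) = 1.448×10^-4 K/W
R_aerogel blanket = ln(69.3/24.3)/(2π×0.0149×1) = 11.19 K/W
R_total = 11.2 K/W
Q = ΔT/R_total = 221/11.2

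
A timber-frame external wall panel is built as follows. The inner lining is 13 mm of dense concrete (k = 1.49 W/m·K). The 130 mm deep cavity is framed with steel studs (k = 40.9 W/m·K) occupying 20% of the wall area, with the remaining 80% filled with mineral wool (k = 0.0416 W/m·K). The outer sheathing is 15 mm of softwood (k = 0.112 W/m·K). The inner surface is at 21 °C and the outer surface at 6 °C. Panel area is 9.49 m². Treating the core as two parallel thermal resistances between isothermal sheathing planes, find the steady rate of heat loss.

Sheathing layers in series; stud and cavity paths in parallel between them.
R_inner = 0.013/(1.49×9.49) = 9.194×10^-4 K/W
R_stud  = 0.13/(40.9×0.2×9.49) = 0.001675 K/W
R_cav   = 0.13/(0.0416×0.8×9.49) = 0.4116 K/W
1/R_core = 1/R_stud + 1/R_cav → R_core = 0.001668 K/W
R_outer = 0.015/(0.112×9.49) = 0.01411 K/W
R_total = 0.0167 K/W
Q = ΔT/R_total = 15/0.0167

Q ≈ 898 W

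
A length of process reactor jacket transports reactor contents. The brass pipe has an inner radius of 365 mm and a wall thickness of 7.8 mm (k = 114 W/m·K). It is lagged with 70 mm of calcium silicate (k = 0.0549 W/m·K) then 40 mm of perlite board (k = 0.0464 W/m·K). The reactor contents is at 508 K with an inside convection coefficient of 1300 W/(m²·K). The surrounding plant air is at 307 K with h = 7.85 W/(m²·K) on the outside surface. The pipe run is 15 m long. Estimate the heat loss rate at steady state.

Per-layer cylindrical resistances, series-summed:
R_inner film = 1/(h_i·2πr₁L) = 1/(1300×2π×0.365×15) = 2.236×10^-5 K/W
R_brass pipe wall = ln(372.8/365)/(2π×114×15) = 1.968×10^-6 K/W
R_calcium silicate = ln(442.8/372.8)/(2π×0.0549×15) = 0.03326 K/W
R_perlite board = ln(482.8/442.8)/(2π×0.0464×15) = 0.01978 K/W
R_outer film = 1/(h_o·2πr_oL) = 1/(7.85×2π×0.4828×15) = 0.0028 K/W
R_total = 0.05586 K/W
Q = ΔT/R_total = 201/0.05586

Q ≈ 3600 W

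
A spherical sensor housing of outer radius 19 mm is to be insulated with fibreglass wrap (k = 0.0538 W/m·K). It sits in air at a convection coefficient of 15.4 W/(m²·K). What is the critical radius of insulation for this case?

For a sphere r_cr = 2k/h = 2×0.0538/15.4
r_cr = 6.99 mm; since the bare radius (19 mm) is above r_cr, any added insulation will reduce heat loss.

r_cr ≈ 6.99 mm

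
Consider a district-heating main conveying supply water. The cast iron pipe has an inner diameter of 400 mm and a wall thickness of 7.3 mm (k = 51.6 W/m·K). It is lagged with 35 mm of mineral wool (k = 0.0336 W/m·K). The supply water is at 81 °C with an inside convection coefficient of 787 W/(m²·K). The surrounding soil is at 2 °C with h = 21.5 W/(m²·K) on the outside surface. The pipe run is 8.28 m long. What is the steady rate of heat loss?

Radial resistances (cylindrical: R_cond = ln(r_o/r_i)/(2πkL), R_conv = 1/(h·2πrL)):
R_inner film = 1/(h_i·2πr₁L) = 1/(787×2π×0.2×8.28) = 1.221×10^-4 K/W
R_cast iron pipe wall = ln(207.3/200)/(2π×51.6×8.28) = 1.335×10^-5 K/W
R_mineral wool = ln(242.3/207.3)/(2π×0.0336×8.28) = 0.08925 K/W
R_outer film = 1/(h_o·2πr_oL) = 1/(21.5×2π×0.2423×8.28) = 0.00369 K/W
R_total = 0.09307 K/W
Q = ΔT/R_total = 79/0.09307

Q ≈ 849 W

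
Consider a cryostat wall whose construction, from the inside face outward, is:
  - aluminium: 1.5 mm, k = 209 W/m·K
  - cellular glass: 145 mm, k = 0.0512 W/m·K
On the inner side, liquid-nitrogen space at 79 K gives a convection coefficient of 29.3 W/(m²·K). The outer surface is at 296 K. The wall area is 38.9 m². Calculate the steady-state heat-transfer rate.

Treating each layer as a thermal resistance in series:
R_inner film = 1/(h_i·A) = 1/(29.3×38.9) = 8.774×10^-4 K/W
R_aluminium = L/(kA) = 0.0015/(209×38.9) = 1.845×10^-7 K/W
R_cellular glass = L/(kA) = 0.145/(0.0512×38.9) = 0.0728 K/W
R_total = 0.07368 K/W
Q = ΔT / R_total = 217 / 0.07368

Q ≈ 2950 W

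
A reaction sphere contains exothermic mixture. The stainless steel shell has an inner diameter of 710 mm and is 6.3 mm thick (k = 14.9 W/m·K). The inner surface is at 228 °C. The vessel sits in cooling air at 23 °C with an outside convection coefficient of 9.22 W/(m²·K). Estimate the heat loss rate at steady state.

Each spherical layer contributes R = (1/r_i − 1/r_o)/(4πk):
R_stainless steel shell = (1/0.355 − 1/0.3613)/(4π×14.9) = 2.623×10^-4 K/W
R_outer film = 1/(h·4πr_o²) = 1/(9.22×4π×0.3613²) = 0.06612 K/W
R_total = 0.06638 K/W
Q = ΔT/R_total = 205/0.06638

Q ≈ 3090 W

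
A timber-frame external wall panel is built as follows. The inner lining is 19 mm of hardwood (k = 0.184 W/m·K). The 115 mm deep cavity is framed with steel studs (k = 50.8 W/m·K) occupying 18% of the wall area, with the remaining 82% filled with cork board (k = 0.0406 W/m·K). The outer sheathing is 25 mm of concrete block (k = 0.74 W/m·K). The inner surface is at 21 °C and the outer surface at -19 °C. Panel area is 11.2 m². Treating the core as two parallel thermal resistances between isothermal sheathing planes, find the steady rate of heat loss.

Sheathing layers in series; stud and cavity paths in parallel between them.
R_inner = 0.019/(0.184×11.2) = 0.00922 K/W
R_stud  = 0.115/(50.8×0.18×11.2) = 0.001123 K/W
R_cav   = 0.115/(0.0406×0.82×11.2) = 0.3084 K/W
1/R_core = 1/R_stud + 1/R_cav → R_core = 0.001119 K/W
R_outer = 0.025/(0.74×11.2) = 0.003016 K/W
R_total = 0.01335 K/W
Q = ΔT/R_total = 40/0.01335

Q ≈ 3000 W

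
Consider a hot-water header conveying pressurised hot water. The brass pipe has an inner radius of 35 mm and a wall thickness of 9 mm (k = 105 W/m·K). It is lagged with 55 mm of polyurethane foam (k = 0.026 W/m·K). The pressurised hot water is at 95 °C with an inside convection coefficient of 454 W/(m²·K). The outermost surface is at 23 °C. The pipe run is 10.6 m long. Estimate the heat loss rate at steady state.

Radial resistances (cylindrical: R_cond = ln(r_o/r_i)/(2πkL), R_conv = 1/(h·2πrL)):
R_inner film = 1/(h_i·2πr₁L) = 1/(454×2π×0.035×10.6) = 9.449×10^-4 K/W
R_brass pipe wall = ln(44/35)/(2π×105×10.6) = 3.272×10^-5 K/W
R_polyurethane foam = ln(99/44)/(2π×0.026×10.6) = 0.4683 K/W
R_total = 0.4693 K/W
Q = ΔT/R_total = 72/0.4693

Q ≈ 153 W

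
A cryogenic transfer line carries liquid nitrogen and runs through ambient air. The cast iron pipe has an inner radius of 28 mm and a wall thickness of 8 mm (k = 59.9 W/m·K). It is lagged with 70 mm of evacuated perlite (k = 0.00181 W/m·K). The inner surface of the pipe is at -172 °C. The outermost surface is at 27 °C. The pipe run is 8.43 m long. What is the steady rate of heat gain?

Cylindrical conduction, so R = ln(r₂/r₁)/(2πkL) per layer, in series:
R_cast iron pipe wall = ln(36/28)/(2π×59.9×8.43) = 7.921×10^-5 K/W
R_evacuated perlite = ln(106/36)/(2π×0.00181×8.43) = 11.26 K/W
R_total = 11.26 K/W
Q = ΔT/R_total = 199/11.26

Q ≈ 17.7 W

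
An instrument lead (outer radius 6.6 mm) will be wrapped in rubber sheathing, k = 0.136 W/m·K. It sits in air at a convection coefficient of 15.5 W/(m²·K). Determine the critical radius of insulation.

r_cr ≈ 8.77 mm

For a cylinder r_cr = k/h = 0.136/15.5
r_cr = 8.77 mm; since the bare radius (6.6 mm) is below r_cr, adding a thin layer of insulation will *increase* heat loss.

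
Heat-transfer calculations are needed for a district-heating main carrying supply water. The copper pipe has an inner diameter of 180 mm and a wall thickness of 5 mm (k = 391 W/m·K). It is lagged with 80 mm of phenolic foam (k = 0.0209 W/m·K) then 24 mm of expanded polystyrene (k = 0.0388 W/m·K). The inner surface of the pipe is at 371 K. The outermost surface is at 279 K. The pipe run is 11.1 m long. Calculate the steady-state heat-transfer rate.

Per-layer cylindrical resistances, series-summed:
R_copper pipe wall = ln(95/90)/(2π×391×11.1) = 1.983×10^-6 K/W
R_phenolic foam = ln(175/95)/(2π×0.0209×11.1) = 0.4191 K/W
R_expanded polystyrene = ln(199/175)/(2π×0.0388×11.1) = 0.04749 K/W
R_total = 0.4666 K/W
Q = ΔT/R_total = 92/0.4666

Q ≈ 197 W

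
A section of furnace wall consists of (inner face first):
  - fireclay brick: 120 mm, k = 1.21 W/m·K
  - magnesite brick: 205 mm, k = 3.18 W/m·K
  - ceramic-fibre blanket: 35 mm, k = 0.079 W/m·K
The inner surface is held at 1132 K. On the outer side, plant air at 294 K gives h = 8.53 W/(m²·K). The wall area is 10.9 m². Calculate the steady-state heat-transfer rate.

Series thermal resistances:
R_fireclay brick = L/(kA) = 0.12/(1.21×10.9) = 0.009098 K/W
R_magnesite brick = L/(kA) = 0.205/(3.18×10.9) = 0.005914 K/W
R_ceramic-fibre blanket = L/(kA) = 0.035/(0.079×10.9) = 0.04065 K/W
R_outer film = 1/(h_o·A) = 1/(8.53×10.9) = 0.01076 K/W
R_total = 0.06641 K/W
Q = ΔT / R_total = 838 / 0.06641

Q ≈ 12600 W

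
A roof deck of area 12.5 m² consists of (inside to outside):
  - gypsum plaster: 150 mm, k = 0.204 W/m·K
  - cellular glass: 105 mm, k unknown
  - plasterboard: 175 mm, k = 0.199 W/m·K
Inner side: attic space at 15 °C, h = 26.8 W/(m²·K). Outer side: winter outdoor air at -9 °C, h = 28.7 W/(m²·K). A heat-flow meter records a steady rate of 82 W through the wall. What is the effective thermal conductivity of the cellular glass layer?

Series thermal resistances:
R_inner film = 1/(h_i·A) = 1/(26.8×12.5) = 0.002985 K/W
R_gypsum plaster = L/(kA) = 0.15/(0.204×12.5) = 0.05882 K/W
R_plasterboard = L/(kA) = 0.175/(0.199×12.5) = 0.07035 K/W
R_outer film = 1/(h_o·A) = 1/(28.7×12.5) = 0.002787 K/W
Sum of known resistances R_other = 0.1349 K/W
Total R = ΔT/Q = 24/82 = 0.2927 K/W
R_cellular glass = R_total − R_other = 0.1577 K/W
k = L/(R·A) = 0.105/(0.1577×12.5)

k ≈ 0.0533 W/(m·K)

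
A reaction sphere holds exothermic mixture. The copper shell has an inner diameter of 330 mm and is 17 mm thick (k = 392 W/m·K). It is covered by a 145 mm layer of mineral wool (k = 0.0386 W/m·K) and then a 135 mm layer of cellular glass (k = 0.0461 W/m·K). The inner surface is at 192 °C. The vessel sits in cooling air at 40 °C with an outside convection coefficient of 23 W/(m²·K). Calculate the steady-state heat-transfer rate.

Q ≈ 23.1 W

Radial (spherical) resistances in series:
R_copper shell = (1/0.165 − 1/0.182)/(4π×392) = 1.149×10^-4 K/W
R_mineral wool = (1/0.182 − 1/0.327)/(4π×0.0386) = 5.023 K/W
R_cellular glass = (1/0.327 − 1/0.462)/(4π×0.0461) = 1.543 K/W
R_outer film = 1/(h·4πr_o²) = 1/(23×4π×0.462²) = 0.01621 K/W
R_total = 6.582 K/W
Q = ΔT/R_total = 152/6.582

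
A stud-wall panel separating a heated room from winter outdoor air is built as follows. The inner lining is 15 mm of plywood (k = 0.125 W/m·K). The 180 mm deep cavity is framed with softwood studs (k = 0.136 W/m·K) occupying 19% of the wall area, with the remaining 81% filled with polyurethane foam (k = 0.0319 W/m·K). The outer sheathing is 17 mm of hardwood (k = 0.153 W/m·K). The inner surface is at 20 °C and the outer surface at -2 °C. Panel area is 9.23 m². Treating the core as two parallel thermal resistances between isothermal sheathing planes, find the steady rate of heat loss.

Q ≈ 54.7 W

Sheathing layers in series; stud and cavity paths in parallel between them.
R_inner = 0.015/(0.125×9.23) = 0.013 K/W
R_stud  = 0.18/(0.136×0.19×9.23) = 0.7547 K/W
R_cav   = 0.18/(0.0319×0.81×9.23) = 0.7547 K/W
1/R_core = 1/R_stud + 1/R_cav → R_core = 0.3774 K/W
R_outer = 0.017/(0.153×9.23) = 0.01204 K/W
R_total = 0.4024 K/W
Q = ΔT/R_total = 22/0.4024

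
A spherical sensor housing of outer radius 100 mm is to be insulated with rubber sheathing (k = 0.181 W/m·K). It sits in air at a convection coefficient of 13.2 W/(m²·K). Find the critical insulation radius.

r_cr ≈ 27.4 mm

For a sphere r_cr = 2k/h = 2×0.181/13.2
r_cr = 27.4 mm; since the bare radius (100 mm) is above r_cr, any added insulation will reduce heat loss.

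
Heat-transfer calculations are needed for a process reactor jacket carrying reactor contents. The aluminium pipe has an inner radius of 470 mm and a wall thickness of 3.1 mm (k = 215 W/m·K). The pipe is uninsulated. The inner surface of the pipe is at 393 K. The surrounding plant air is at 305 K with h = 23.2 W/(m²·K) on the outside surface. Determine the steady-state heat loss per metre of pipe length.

q′ ≈ 6070 W/m

Per-layer cylindrical resistances, series-summed:
R_aluminium pipe wall = ln(473.1/470)/(2π×215×1) = 4.867×10^-6 K/W
R_outer film = 1/(h_o·2πr_oL) = 1/(23.2×2π×0.4731×1) = 0.0145 K/W
R_total = 0.01451 K/W
Q = ΔT/R_total = 88/0.01451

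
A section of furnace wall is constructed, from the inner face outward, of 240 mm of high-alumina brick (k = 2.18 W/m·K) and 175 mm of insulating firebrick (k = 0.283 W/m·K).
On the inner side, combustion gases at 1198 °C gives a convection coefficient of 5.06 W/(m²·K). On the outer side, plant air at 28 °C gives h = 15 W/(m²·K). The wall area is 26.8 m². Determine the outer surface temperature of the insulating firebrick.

Model the wall as resistances in series:
R_inner film = 1/(h_i·A) = 1/(5.06×26.8) = 0.007374 K/W
R_high-alumina brick = L/(kA) = 0.24/(2.18×26.8) = 0.004108 K/W
R_insulating firebrick = L/(kA) = 0.175/(0.283×26.8) = 0.02307 K/W
R_outer film = 1/(h_o·A) = 1/(15×26.8) = 0.002488 K/W
R_total = 0.03704 K/W;  Q = ΔT/R_total = 1170/0.03704 = 31580 W
T_interface = T_inner − Q·ΣR(inner→interface) = 1198 − 31600×0.03456

T ≈ 107 °C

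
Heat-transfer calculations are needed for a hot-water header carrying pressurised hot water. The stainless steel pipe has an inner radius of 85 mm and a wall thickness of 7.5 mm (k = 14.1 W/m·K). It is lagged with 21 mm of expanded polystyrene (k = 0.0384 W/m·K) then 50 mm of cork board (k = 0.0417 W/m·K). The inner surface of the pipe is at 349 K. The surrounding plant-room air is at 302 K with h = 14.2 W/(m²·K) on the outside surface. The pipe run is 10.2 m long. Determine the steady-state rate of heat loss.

Per-layer cylindrical resistances, series-summed:
R_stainless steel pipe wall = ln(92.5/85)/(2π×14.1×10.2) = 9.357×10^-5 K/W
R_expanded polystyrene = ln(113.5/92.5)/(2π×0.0384×10.2) = 0.08313 K/W
R_cork board = ln(163.5/113.5)/(2π×0.0417×10.2) = 0.1366 K/W
R_outer film = 1/(h_o·2πr_oL) = 1/(14.2×2π×0.1635×10.2) = 0.006721 K/W
R_total = 0.2265 K/W
Q = ΔT/R_total = 47/0.2265

Q ≈ 207 W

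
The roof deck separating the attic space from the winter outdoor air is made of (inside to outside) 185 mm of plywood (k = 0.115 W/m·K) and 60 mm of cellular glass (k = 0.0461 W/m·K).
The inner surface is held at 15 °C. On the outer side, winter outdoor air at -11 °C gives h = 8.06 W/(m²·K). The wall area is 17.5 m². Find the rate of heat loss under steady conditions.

Treating each layer as a thermal resistance in series:
R_plywood = L/(kA) = 0.185/(0.115×17.5) = 0.09193 K/W
R_cellular glass = L/(kA) = 0.06/(0.0461×17.5) = 0.07437 K/W
R_outer film = 1/(h_o·A) = 1/(8.06×17.5) = 0.00709 K/W
R_total = 0.1734 K/W
Q = ΔT / R_total = 26 / 0.1734

Q ≈ 150 W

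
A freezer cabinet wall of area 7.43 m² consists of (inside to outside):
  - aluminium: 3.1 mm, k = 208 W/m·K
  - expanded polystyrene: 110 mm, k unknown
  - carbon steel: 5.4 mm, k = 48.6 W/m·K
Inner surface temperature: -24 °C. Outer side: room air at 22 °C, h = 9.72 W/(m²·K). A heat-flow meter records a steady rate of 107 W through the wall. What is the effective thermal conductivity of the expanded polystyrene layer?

Treating each layer as a thermal resistance in series:
R_aluminium = L/(kA) = 0.0031/(208×7.43) = 2.006×10^-6 K/W
R_carbon steel = L/(kA) = 0.0054/(48.6×7.43) = 1.495×10^-5 K/W
R_outer film = 1/(h_o·A) = 1/(9.72×7.43) = 0.01385 K/W
Sum of known resistances R_other = 0.01386 K/W
Total R = ΔT/Q = 46/107 = 0.4299 K/W
R_expanded polystyrene = R_total − R_other = 0.416 K/W
k = L/(R·A) = 0.11/(0.416×7.43)

k ≈ 0.0356 W/(m·K)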